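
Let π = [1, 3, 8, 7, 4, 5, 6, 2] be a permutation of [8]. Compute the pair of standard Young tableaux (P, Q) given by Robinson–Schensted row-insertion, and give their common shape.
P = [1, 2, 4, 5, 6] / [3] / [7] / [8];  Q = [1, 2, 3, 6, 7] / [4] / [5] / [8];  common shape = (5, 1, 1, 1)

Row-insert the values π_1, π_2, … into P one at a time, bumping the leftmost entry strictly greater than the inserted value down to the next row. The recording tableau Q records, in position (i, j), the step at which that cell was added to P.
  Insert 1 (step 1): P = [1];  Q = [1]
  Insert 3 (step 2): P = [1, 3];  Q = [1, 2]
  Insert 8 (step 3): P = [1, 3, 8];  Q = [1, 2, 3]
  Insert 7 (step 4): P = [1, 3, 7] / [8];  Q = [1, 2, 3] / [4]
  Insert 4 (step 5): P = [1, 3, 4] / [7] / [8];  Q = [1, 2, 3] / [4] / [5]
  Insert 5 (step 6): P = [1, 3, 4, 5] / [7] / [8];  Q = [1, 2, 3, 6] / [4] / [5]
  Insert 6 (step 7): P = [1, 3, 4, 5, 6] / [7] / [8];  Q = [1, 2, 3, 6, 7] / [4] / [5]
  Insert 2 (step 8): P = [1, 2, 4, 5, 6] / [3] / [7] / [8];  Q = [1, 2, 3, 6, 7] / [4] / [5] / [8]
Final shape: (5, 1, 1, 1).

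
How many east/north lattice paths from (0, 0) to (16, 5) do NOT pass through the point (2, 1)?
Number of paths = 11169

Total paths from (0, 0) to (16, 5): C(21, 16) = 20349. Paths through (2, 1): (paths (0, 0) → (2, 1)) × (paths (2, 1) → (16, 5)) = C(3, 2) · C(18, 14) = 3 · 3060 = 9180. Avoidance count = 20349 − 9180 = 11169.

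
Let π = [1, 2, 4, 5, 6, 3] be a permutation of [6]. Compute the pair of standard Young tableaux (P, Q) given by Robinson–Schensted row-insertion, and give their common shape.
P = [1, 2, 3, 5, 6] / [4];  Q = [1, 2, 3, 4, 5] / [6];  common shape = (5, 1)

Row-insert the values π_1, π_2, … into P one at a time, bumping the leftmost entry strictly greater than the inserted value down to the next row. The recording tableau Q records, in position (i, j), the step at which that cell was added to P.
  Insert 1 (step 1): P = [1];  Q = [1]
  Insert 2 (step 2): P = [1, 2];  Q = [1, 2]
  Insert 4 (step 3): P = [1, 2, 4];  Q = [1, 2, 3]
  Insert 5 (step 4): P = [1, 2, 4, 5];  Q = [1, 2, 3, 4]
  Insert 6 (step 5): P = [1, 2, 4, 5, 6];  Q = [1, 2, 3, 4, 5]
  Insert 3 (step 6): P = [1, 2, 3, 5, 6] / [4];  Q = [1, 2, 3, 4, 5] / [6]
Final shape: (5, 1).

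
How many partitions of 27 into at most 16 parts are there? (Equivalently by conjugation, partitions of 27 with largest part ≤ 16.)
p(27, parts ≤ 16) = 2871

Use the recurrence p(n, m) = p(n, m−1) + p(n−m, m): either the largest part is < m (count p(n, m−1)) or the largest part is exactly m (remove one copy of m, count p(n−m, m)). With p(0, ·) = 1 this gives p(27, parts ≤ 16) = 2871. (By conjugating Young diagrams, this also counts partitions of 27 into at most 16 parts.)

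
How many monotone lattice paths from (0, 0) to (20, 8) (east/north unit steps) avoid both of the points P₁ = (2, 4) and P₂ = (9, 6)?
Number of paths = 2650110

Inclusion–exclusion. Total paths: C(28, 20) = 3108105. Through P₁: C(6, 2)·C(22, 18) = 109725. Through P₂: C(15, 9)·C(13, 11) = 390390. Since P₁ is strictly southwest of P₂, a monotone path through both must visit P₁ then P₂; paths through both = C(6, 2)·C(9, 7)·C(13, 11) = 42120. Avoid both = 3108105 − 109725 − 390390 + 42120 = 2650110.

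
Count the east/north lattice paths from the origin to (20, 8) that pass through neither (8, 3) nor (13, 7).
Number of paths = 1633245

Inclusion–exclusion. Total paths: C(28, 20) = 3108105. Through P₁: C(11, 8)·C(17, 12) = 1021020. Through P₂: C(20, 13)·C(8, 7) = 620160. Since P₁ is strictly southwest of P₂, a monotone path through both must visit P₁ then P₂; paths through both = C(11, 8)·C(9, 5)·C(8, 7) = 166320. Avoid both = 3108105 − 1021020 − 620160 + 166320 = 1633245.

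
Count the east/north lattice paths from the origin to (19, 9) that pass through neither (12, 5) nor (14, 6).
Number of paths = 3733884

Inclusion–exclusion. Total paths: C(28, 19) = 6906900. Through P₁: C(17, 12)·C(11, 7) = 2042040. Through P₂: C(20, 14)·C(8, 5) = 2170560. Since P₁ is strictly southwest of P₂, a monotone path through both must visit P₁ then P₂; paths through both = C(17, 12)·C(3, 2)·C(8, 5) = 1039584. Avoid both = 6906900 − 2042040 − 2170560 + 1039584 = 3733884.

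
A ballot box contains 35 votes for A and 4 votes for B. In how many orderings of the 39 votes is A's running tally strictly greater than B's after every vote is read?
Strict-lead orderings = 65379

Total orderings of the 39 votes with 35 for A: C(39, 35) = 82251. By the Bertrand ballot formula (Cycle Lemma / reflection principle), the number of orderings in which A is strictly ahead of B throughout is (p − q)/(p + q) · C(p + q, p) = (35 − 4)/(35 + 4) · 82251 = 65379.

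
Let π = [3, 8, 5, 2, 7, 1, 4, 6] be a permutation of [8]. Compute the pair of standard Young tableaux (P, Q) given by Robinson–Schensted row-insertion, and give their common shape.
P = [1, 4, 6] / [2, 5, 7] / [3] / [8];  Q = [1, 2, 5] / [3, 7, 8] / [4] / [6];  common shape = (3, 3, 1, 1)

Row-insert the values π_1, π_2, … into P one at a time, bumping the leftmost entry strictly greater than the inserted value down to the next row. The recording tableau Q records, in position (i, j), the step at which that cell was added to P.
  Insert 3 (step 1): P = [3];  Q = [1]
  Insert 8 (step 2): P = [3, 8];  Q = [1, 2]
  Insert 5 (step 3): P = [3, 5] / [8];  Q = [1, 2] / [3]
  Insert 2 (step 4): P = [2, 5] / [3] / [8];  Q = [1, 2] / [3] / [4]
  Insert 7 (step 5): P = [2, 5, 7] / [3] / [8];  Q = [1, 2, 5] / [3] / [4]
  Insert 1 (step 6): P = [1, 5, 7] / [2] / [3] / [8];  Q = [1, 2, 5] / [3] / [4] / [6]
  Insert 4 (step 7): P = [1, 4, 7] / [2, 5] / [3] / [8];  Q = [1, 2, 5] / [3, 7] / [4] / [6]
  Insert 6 (step 8): P = [1, 4, 6] / [2, 5, 7] / [3] / [8];  Q = [1, 2, 5] / [3, 7, 8] / [4] / [6]
Final shape: (3, 3, 1, 1).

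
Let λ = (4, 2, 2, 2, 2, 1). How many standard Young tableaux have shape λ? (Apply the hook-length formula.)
# SYT of shape (4, 2, 2, 2, 2, 1) = 5720

Hook-length formula: f^λ = n! / Π hook(c), product over all cells c of the Young diagram. For λ = (4, 2, 2, 2, 2, 1), n = 13 boxes. Hook lengths by row (left-to-right, top-to-bottom): [9, 7, 2, 1]; [6, 4]; [5, 3]; [4, 2]; [3, 1]; [1]. Product of hooks = 1088640. So f^λ = 13! / 1088640 = 6227020800 / 1088640 = 5720.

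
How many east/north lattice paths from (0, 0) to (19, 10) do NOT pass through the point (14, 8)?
Number of paths = 13314840

Total paths from (0, 0) to (19, 10): C(29, 19) = 20030010. Paths through (14, 8): (paths (0, 0) → (14, 8)) × (paths (14, 8) → (19, 10)) = C(22, 14) · C(7, 5) = 319770 · 21 = 6715170. Avoidance count = 20030010 − 6715170 = 13314840.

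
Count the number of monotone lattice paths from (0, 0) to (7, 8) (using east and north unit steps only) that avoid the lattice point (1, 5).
Number of paths = 5931

Total paths from (0, 0) to (7, 8): C(15, 7) = 6435. Paths through (1, 5): (paths (0, 0) → (1, 5)) × (paths (1, 5) → (7, 8)) = C(6, 1) · C(9, 6) = 6 · 84 = 504. Avoidance count = 6435 − 504 = 5931.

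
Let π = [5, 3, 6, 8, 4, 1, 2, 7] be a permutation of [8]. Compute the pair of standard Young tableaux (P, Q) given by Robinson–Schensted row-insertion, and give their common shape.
P = [1, 2, 7] / [3, 4, 8] / [5, 6];  Q = [1, 3, 4] / [2, 5, 8] / [6, 7];  common shape = (3, 3, 2)

Row-insert the values π_1, π_2, … into P one at a time, bumping the leftmost entry strictly greater than the inserted value down to the next row. The recording tableau Q records, in position (i, j), the step at which that cell was added to P.
  Insert 5 (step 1): P = [5];  Q = [1]
  Insert 3 (step 2): P = [3] / [5];  Q = [1] / [2]
  Insert 6 (step 3): P = [3, 6] / [5];  Q = [1, 3] / [2]
  Insert 8 (step 4): P = [3, 6, 8] / [5];  Q = [1, 3, 4] / [2]
  Insert 4 (step 5): P = [3, 4, 8] / [5, 6];  Q = [1, 3, 4] / [2, 5]
  Insert 1 (step 6): P = [1, 4, 8] / [3, 6] / [5];  Q = [1, 3, 4] / [2, 5] / [6]
  Insert 2 (step 7): P = [1, 2, 8] / [3, 4] / [5, 6];  Q = [1, 3, 4] / [2, 5] / [6, 7]
  Insert 7 (step 8): P = [1, 2, 7] / [3, 4, 8] / [5, 6];  Q = [1, 3, 4] / [2, 5, 8] / [6, 7]
Final shape: (3, 3, 2).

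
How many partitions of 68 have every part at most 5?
p(68, parts ≤ 5) = 11229

Use the recurrence p(n, m) = p(n, m−1) + p(n−m, m): either the largest part is < m (count p(n, m−1)) or the largest part is exactly m (remove one copy of m, count p(n−m, m)). With p(0, ·) = 1 this gives p(68, parts ≤ 5) = 11229. (By conjugating Young diagrams, this also counts partitions of 68 into at most 5 parts.)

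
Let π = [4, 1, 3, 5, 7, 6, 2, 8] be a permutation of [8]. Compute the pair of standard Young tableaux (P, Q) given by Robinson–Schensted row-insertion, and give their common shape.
P = [1, 2, 5, 6, 8] / [3, 7] / [4];  Q = [1, 3, 4, 5, 8] / [2, 6] / [7];  common shape = (5, 2, 1)

Row-insert the values π_1, π_2, … into P one at a time, bumping the leftmost entry strictly greater than the inserted value down to the next row. The recording tableau Q records, in position (i, j), the step at which that cell was added to P.
  Insert 4 (step 1): P = [4];  Q = [1]
  Insert 1 (step 2): P = [1] / [4];  Q = [1] / [2]
  Insert 3 (step 3): P = [1, 3] / [4];  Q = [1, 3] / [2]
  Insert 5 (step 4): P = [1, 3, 5] / [4];  Q = [1, 3, 4] / [2]
  Insert 7 (step 5): P = [1, 3, 5, 7] / [4];  Q = [1, 3, 4, 5] / [2]
  Insert 6 (step 6): P = [1, 3, 5, 6] / [4, 7];  Q = [1, 3, 4, 5] / [2, 6]
  Insert 2 (step 7): P = [1, 2, 5, 6] / [3, 7] / [4];  Q = [1, 3, 4, 5] / [2, 6] / [7]
  Insert 8 (step 8): P = [1, 2, 5, 6, 8] / [3, 7] / [4];  Q = [1, 3, 4, 5, 8] / [2, 6] / [7]
Final shape: (5, 2, 1).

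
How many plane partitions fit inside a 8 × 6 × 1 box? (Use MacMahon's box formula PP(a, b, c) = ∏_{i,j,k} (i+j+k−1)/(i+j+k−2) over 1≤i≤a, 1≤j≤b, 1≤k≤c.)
PP(8, 6, 1) = 3003

Evaluate the triple product over i = 1..8, j = 1..6, k = 1..1. The factors are (2/1) · (3/2) · (4/3) · (5/4) · (6/5) · (7/6) · (3/2) · (4/3) · … (48 factors total). The numerators and denominators telescope so the product is an integer; carrying out the multiplication exactly gives PP(8, 6, 1) = 3003.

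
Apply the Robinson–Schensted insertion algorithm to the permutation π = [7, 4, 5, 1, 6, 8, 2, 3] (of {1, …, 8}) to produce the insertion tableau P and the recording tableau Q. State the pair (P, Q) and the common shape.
P = [1, 2, 3, 8] / [4, 5, 6] / [7];  Q = [1, 3, 5, 6] / [2, 7, 8] / [4];  common shape = (4, 3, 1)

Row-insert the values π_1, π_2, … into P one at a time, bumping the leftmost entry strictly greater than the inserted value down to the next row. The recording tableau Q records, in position (i, j), the step at which that cell was added to P.
  Insert 7 (step 1): P = [7];  Q = [1]
  Insert 4 (step 2): P = [4] / [7];  Q = [1] / [2]
  Insert 5 (step 3): P = [4, 5] / [7];  Q = [1, 3] / [2]
  Insert 1 (step 4): P = [1, 5] / [4] / [7];  Q = [1, 3] / [2] / [4]
  Insert 6 (step 5): P = [1, 5, 6] / [4] / [7];  Q = [1, 3, 5] / [2] / [4]
  Insert 8 (step 6): P = [1, 5, 6, 8] / [4] / [7];  Q = [1, 3, 5, 6] / [2] / [4]
  Insert 2 (step 7): P = [1, 2, 6, 8] / [4, 5] / [7];  Q = [1, 3, 5, 6] / [2, 7] / [4]
  Insert 3 (step 8): P = [1, 2, 3, 8] / [4, 5, 6] / [7];  Q = [1, 3, 5, 6] / [2, 7, 8] / [4]
Final shape: (4, 3, 1).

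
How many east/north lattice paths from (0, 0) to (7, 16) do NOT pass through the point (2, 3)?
Number of paths = 159477

Total paths from (0, 0) to (7, 16): C(23, 7) = 245157. Paths through (2, 3): (paths (0, 0) → (2, 3)) × (paths (2, 3) → (7, 16)) = C(5, 2) · C(18, 5) = 10 · 8568 = 85680. Avoidance count = 245157 − 85680 = 159477.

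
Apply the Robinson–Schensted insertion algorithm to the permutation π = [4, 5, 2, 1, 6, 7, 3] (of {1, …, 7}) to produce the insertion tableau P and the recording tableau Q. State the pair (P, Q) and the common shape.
P = [1, 3, 6, 7] / [2, 5] / [4];  Q = [1, 2, 5, 6] / [3, 7] / [4];  common shape = (4, 2, 1)

Row-insert the values π_1, π_2, … into P one at a time, bumping the leftmost entry strictly greater than the inserted value down to the next row. The recording tableau Q records, in position (i, j), the step at which that cell was added to P.
  Insert 4 (step 1): P = [4];  Q = [1]
  Insert 5 (step 2): P = [4, 5];  Q = [1, 2]
  Insert 2 (step 3): P = [2, 5] / [4];  Q = [1, 2] / [3]
  Insert 1 (step 4): P = [1, 5] / [2] / [4];  Q = [1, 2] / [3] / [4]
  Insert 6 (step 5): P = [1, 5, 6] / [2] / [4];  Q = [1, 2, 5] / [3] / [4]
  Insert 7 (step 6): P = [1, 5, 6, 7] / [2] / [4];  Q = [1, 2, 5, 6] / [3] / [4]
  Insert 3 (step 7): P = [1, 3, 6, 7] / [2, 5] / [4];  Q = [1, 2, 5, 6] / [3, 7] / [4]
Final shape: (4, 2, 1).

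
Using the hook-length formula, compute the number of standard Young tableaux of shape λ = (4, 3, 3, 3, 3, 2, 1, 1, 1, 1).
# SYT of shape (4, 3, 3, 3, 3, 2, 1, 1, 1, 1) = 182801850

Hook-length formula: f^λ = n! / Π hook(c), product over all cells c of the Young diagram. For λ = (4, 3, 3, 3, 3, 2, 1, 1, 1, 1), n = 22 boxes. Hook lengths by row (left-to-right, top-to-bottom): [13, 8, 6, 1]; [11, 6, 4]; [10, 5, 3]; [9, 4, 2]; [8, 3, 1]; [6, 1]; [4]; [3]; [2]; [1]. Product of hooks = 6148738252800. So f^λ = 22! / 6148738252800 = 1124000727777607680000 / 6148738252800 = 182801850.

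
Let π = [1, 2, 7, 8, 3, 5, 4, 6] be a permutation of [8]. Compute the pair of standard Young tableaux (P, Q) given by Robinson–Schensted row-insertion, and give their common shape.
P = [1, 2, 3, 4, 6] / [5, 8] / [7];  Q = [1, 2, 3, 4, 8] / [5, 6] / [7];  common shape = (5, 2, 1)

Row-insert the values π_1, π_2, … into P one at a time, bumping the leftmost entry strictly greater than the inserted value down to the next row. The recording tableau Q records, in position (i, j), the step at which that cell was added to P.
  Insert 1 (step 1): P = [1];  Q = [1]
  Insert 2 (step 2): P = [1, 2];  Q = [1, 2]
  Insert 7 (step 3): P = [1, 2, 7];  Q = [1, 2, 3]
  Insert 8 (step 4): P = [1, 2, 7, 8];  Q = [1, 2, 3, 4]
  Insert 3 (step 5): P = [1, 2, 3, 8] / [7];  Q = [1, 2, 3, 4] / [5]
  Insert 5 (step 6): P = [1, 2, 3, 5] / [7, 8];  Q = [1, 2, 3, 4] / [5, 6]
  Insert 4 (step 7): P = [1, 2, 3, 4] / [5, 8] / [7];  Q = [1, 2, 3, 4] / [5, 6] / [7]
  Insert 6 (step 8): P = [1, 2, 3, 4, 6] / [5, 8] / [7];  Q = [1, 2, 3, 4, 8] / [5, 6] / [7]
Final shape: (5, 2, 1).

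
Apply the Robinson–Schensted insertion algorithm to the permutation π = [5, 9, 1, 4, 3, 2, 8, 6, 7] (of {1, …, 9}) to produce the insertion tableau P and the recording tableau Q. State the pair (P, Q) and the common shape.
P = [1, 2, 6, 7] / [3, 8] / [4, 9] / [5];  Q = [1, 2, 7, 9] / [3, 4] / [5, 8] / [6];  common shape = (4, 2, 2, 1)

Row-insert the values π_1, π_2, … into P one at a time, bumping the leftmost entry strictly greater than the inserted value down to the next row. The recording tableau Q records, in position (i, j), the step at which that cell was added to P.
  Insert 5 (step 1): P = [5];  Q = [1]
  Insert 9 (step 2): P = [5, 9];  Q = [1, 2]
  Insert 1 (step 3): P = [1, 9] / [5];  Q = [1, 2] / [3]
  Insert 4 (step 4): P = [1, 4] / [5, 9];  Q = [1, 2] / [3, 4]
  Insert 3 (step 5): P = [1, 3] / [4, 9] / [5];  Q = [1, 2] / [3, 4] / [5]
  Insert 2 (step 6): P = [1, 2] / [3, 9] / [4] / [5];  Q = [1, 2] / [3, 4] / [5] / [6]
  Insert 8 (step 7): P = [1, 2, 8] / [3, 9] / [4] / [5];  Q = [1, 2, 7] / [3, 4] / [5] / [6]
  Insert 6 (step 8): P = [1, 2, 6] / [3, 8] / [4, 9] / [5];  Q = [1, 2, 7] / [3, 4] / [5, 8] / [6]
  Insert 7 (step 9): P = [1, 2, 6, 7] / [3, 8] / [4, 9] / [5];  Q = [1, 2, 7, 9] / [3, 4] / [5, 8] / [6]
Final shape: (4, 2, 2, 1).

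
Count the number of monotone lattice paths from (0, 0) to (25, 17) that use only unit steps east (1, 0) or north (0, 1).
Number of paths = 254661927156

A monotone lattice path from (0, 0) to (25, 17) consists of 25 east steps and 17 north steps in some order, so it is determined by which 25 of the 42 steps are east. The count is C(42, 25) = 254661927156.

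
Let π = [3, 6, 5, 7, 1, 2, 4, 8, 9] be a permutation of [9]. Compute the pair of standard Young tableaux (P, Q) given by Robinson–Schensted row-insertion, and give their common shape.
P = [1, 2, 4, 8, 9] / [3, 5, 7] / [6];  Q = [1, 2, 4, 8, 9] / [3, 6, 7] / [5];  common shape = (5, 3, 1)

Row-insert the values π_1, π_2, … into P one at a time, bumping the leftmost entry strictly greater than the inserted value down to the next row. The recording tableau Q records, in position (i, j), the step at which that cell was added to P.
  Insert 3 (step 1): P = [3];  Q = [1]
  Insert 6 (step 2): P = [3, 6];  Q = [1, 2]
  Insert 5 (step 3): P = [3, 5] / [6];  Q = [1, 2] / [3]
  Insert 7 (step 4): P = [3, 5, 7] / [6];  Q = [1, 2, 4] / [3]
  Insert 1 (step 5): P = [1, 5, 7] / [3] / [6];  Q = [1, 2, 4] / [3] / [5]
  Insert 2 (step 6): P = [1, 2, 7] / [3, 5] / [6];  Q = [1, 2, 4] / [3, 6] / [5]
  Insert 4 (step 7): P = [1, 2, 4] / [3, 5, 7] / [6];  Q = [1, 2, 4] / [3, 6, 7] / [5]
  Insert 8 (step 8): P = [1, 2, 4, 8] / [3, 5, 7] / [6];  Q = [1, 2, 4, 8] / [3, 6, 7] / [5]
  Insert 9 (step 9): P = [1, 2, 4, 8, 9] / [3, 5, 7] / [6];  Q = [1, 2, 4, 8, 9] / [3, 6, 7] / [5]
Final shape: (5, 3, 1).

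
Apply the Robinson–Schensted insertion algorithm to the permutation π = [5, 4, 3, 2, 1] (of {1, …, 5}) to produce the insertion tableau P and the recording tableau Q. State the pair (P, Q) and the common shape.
P = [1] / [2] / [3] / [4] / [5];  Q = [1] / [2] / [3] / [4] / [5];  common shape = (1, 1, 1, 1, 1)

Row-insert the values π_1, π_2, … into P one at a time, bumping the leftmost entry strictly greater than the inserted value down to the next row. The recording tableau Q records, in position (i, j), the step at which that cell was added to P.
  Insert 5 (step 1): P = [5];  Q = [1]
  Insert 4 (step 2): P = [4] / [5];  Q = [1] / [2]
  Insert 3 (step 3): P = [3] / [4] / [5];  Q = [1] / [2] / [3]
  Insert 2 (step 4): P = [2] / [3] / [4] / [5];  Q = [1] / [2] / [3] / [4]
  Insert 1 (step 5): P = [1] / [2] / [3] / [4] / [5];  Q = [1] / [2] / [3] / [4] / [5]
Final shape: (1, 1, 1, 1, 1).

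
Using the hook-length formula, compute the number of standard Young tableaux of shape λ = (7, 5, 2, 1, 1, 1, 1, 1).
# SYT of shape (7, 5, 2, 1, 1, 1, 1, 1) = 16325712

Hook-length formula: f^λ = n! / Π hook(c), product over all cells c of the Young diagram. For λ = (7, 5, 2, 1, 1, 1, 1, 1), n = 19 boxes. Hook lengths by row (left-to-right, top-to-bottom): [14, 8, 6, 5, 4, 2, 1]; [11, 5, 3, 2, 1]; [7, 1]; [5]; [4]; [3]; [2]; [1]. Product of hooks = 7451136000. So f^λ = 19! / 7451136000 = 121645100408832000 / 7451136000 = 16325712.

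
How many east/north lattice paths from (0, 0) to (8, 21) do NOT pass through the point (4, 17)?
Number of paths = 3873195

Total paths from (0, 0) to (8, 21): C(29, 8) = 4292145. Paths through (4, 17): (paths (0, 0) → (4, 17)) × (paths (4, 17) → (8, 21)) = C(21, 4) · C(8, 4) = 5985 · 70 = 418950. Avoidance count = 4292145 − 418950 = 3873195.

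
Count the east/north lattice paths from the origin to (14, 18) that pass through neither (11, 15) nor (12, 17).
Number of paths = 230760035

Inclusion–exclusion. Total paths: C(32, 14) = 471435600. Through P₁: C(26, 11)·C(6, 3) = 154523200. Through P₂: C(29, 12)·C(3, 2) = 155687805. Since P₁ is strictly southwest of P₂, a monotone path through both must visit P₁ then P₂; paths through both = C(26, 11)·C(3, 1)·C(3, 2) = 69535440. Avoid both = 471435600 − 154523200 − 155687805 + 69535440 = 230760035.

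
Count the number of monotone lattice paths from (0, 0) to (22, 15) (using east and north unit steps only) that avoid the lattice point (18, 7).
Number of paths = 9126253260

Total paths from (0, 0) to (22, 15): C(37, 22) = 9364199760. Paths through (18, 7): (paths (0, 0) → (18, 7)) × (paths (18, 7) → (22, 15)) = C(25, 18) · C(12, 4) = 480700 · 495 = 237946500. Avoidance count = 9364199760 − 237946500 = 9126253260.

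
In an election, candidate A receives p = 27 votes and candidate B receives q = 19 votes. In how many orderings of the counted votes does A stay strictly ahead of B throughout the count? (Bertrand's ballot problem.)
Strict-lead orderings = 722477682080

Total orderings of the 46 votes with 27 for A: C(46, 27) = 4154246671960. By the Bertrand ballot formula (Cycle Lemma / reflection principle), the number of orderings in which A is strictly ahead of B throughout is (p − q)/(p + q) · C(p + q, p) = (27 − 19)/(27 + 19) · 4154246671960 = 722477682080.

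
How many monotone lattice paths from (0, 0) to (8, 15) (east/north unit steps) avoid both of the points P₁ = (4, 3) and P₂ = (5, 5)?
Number of paths = 384572

Inclusion–exclusion. Total paths: C(23, 8) = 490314. Through P₁: C(7, 4)·C(16, 4) = 63700. Through P₂: C(10, 5)·C(13, 3) = 72072. Since P₁ is strictly southwest of P₂, a monotone path through both must visit P₁ then P₂; paths through both = C(7, 4)·C(3, 1)·C(13, 3) = 30030. Avoid both = 490314 − 63700 − 72072 + 30030 = 384572.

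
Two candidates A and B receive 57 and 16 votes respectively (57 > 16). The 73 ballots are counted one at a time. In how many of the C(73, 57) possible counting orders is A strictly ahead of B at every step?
Strict-lead orderings = 2960850980855604

Total orderings of the 73 votes with 57 for A: C(73, 57) = 5271759063474612. By the Bertrand ballot formula (Cycle Lemma / reflection principle), the number of orderings in which A is strictly ahead of B throughout is (p − q)/(p + q) · C(p + q, p) = (57 − 16)/(57 + 16) · 5271759063474612 = 2960850980855604.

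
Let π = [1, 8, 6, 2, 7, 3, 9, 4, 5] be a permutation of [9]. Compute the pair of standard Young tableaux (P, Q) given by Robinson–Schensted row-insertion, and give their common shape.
P = [1, 2, 3, 4, 5] / [6, 7, 9] / [8];  Q = [1, 2, 5, 7, 9] / [3, 6, 8] / [4];  common shape = (5, 3, 1)

Row-insert the values π_1, π_2, … into P one at a time, bumping the leftmost entry strictly greater than the inserted value down to the next row. The recording tableau Q records, in position (i, j), the step at which that cell was added to P.
  Insert 1 (step 1): P = [1];  Q = [1]
  Insert 8 (step 2): P = [1, 8];  Q = [1, 2]
  Insert 6 (step 3): P = [1, 6] / [8];  Q = [1, 2] / [3]
  Insert 2 (step 4): P = [1, 2] / [6] / [8];  Q = [1, 2] / [3] / [4]
  Insert 7 (step 5): P = [1, 2, 7] / [6] / [8];  Q = [1, 2, 5] / [3] / [4]
  Insert 3 (step 6): P = [1, 2, 3] / [6, 7] / [8];  Q = [1, 2, 5] / [3, 6] / [4]
  Insert 9 (step 7): P = [1, 2, 3, 9] / [6, 7] / [8];  Q = [1, 2, 5, 7] / [3, 6] / [4]
  Insert 4 (step 8): P = [1, 2, 3, 4] / [6, 7, 9] / [8];  Q = [1, 2, 5, 7] / [3, 6, 8] / [4]
  Insert 5 (step 9): P = [1, 2, 3, 4, 5] / [6, 7, 9] / [8];  Q = [1, 2, 5, 7, 9] / [3, 6, 8] / [4]
Final shape: (5, 3, 1).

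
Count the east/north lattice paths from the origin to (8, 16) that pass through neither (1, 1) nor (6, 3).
Number of paths = 389973

Inclusion–exclusion. Total paths: C(24, 8) = 735471. Through P₁: C(2, 1)·C(22, 7) = 341088. Through P₂: C(9, 6)·C(15, 2) = 8820. Since P₁ is strictly southwest of P₂, a monotone path through both must visit P₁ then P₂; paths through both = C(2, 1)·C(7, 5)·C(15, 2) = 4410. Avoid both = 735471 − 341088 − 8820 + 4410 = 389973.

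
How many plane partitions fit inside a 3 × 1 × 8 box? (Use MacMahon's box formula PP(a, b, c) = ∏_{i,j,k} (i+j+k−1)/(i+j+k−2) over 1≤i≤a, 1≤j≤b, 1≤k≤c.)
PP(3, 1, 8) = 165

Evaluate the triple product over i = 1..3, j = 1..1, k = 1..8. The factors are (2/1) · (3/2) · (4/3) · (5/4) · (6/5) · (7/6) · (8/7) · (9/8) · … (24 factors total). The numerators and denominators telescope so the product is an integer; carrying out the multiplication exactly gives PP(3, 1, 8) = 165.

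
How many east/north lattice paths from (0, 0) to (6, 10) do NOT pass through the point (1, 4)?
Number of paths = 5698

Total paths from (0, 0) to (6, 10): C(16, 6) = 8008. Paths through (1, 4): (paths (0, 0) → (1, 4)) × (paths (1, 4) → (6, 10)) = C(5, 1) · C(11, 5) = 5 · 462 = 2310. Avoidance count = 8008 − 2310 = 5698.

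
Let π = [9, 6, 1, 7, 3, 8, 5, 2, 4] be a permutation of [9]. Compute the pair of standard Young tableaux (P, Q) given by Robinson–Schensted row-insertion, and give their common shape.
P = [1, 2, 4] / [3, 5, 8] / [6, 7] / [9];  Q = [1, 4, 6] / [2, 5, 7] / [3, 9] / [8];  common shape = (3, 3, 2, 1)

Row-insert the values π_1, π_2, … into P one at a time, bumping the leftmost entry strictly greater than the inserted value down to the next row. The recording tableau Q records, in position (i, j), the step at which that cell was added to P.
  Insert 9 (step 1): P = [9];  Q = [1]
  Insert 6 (step 2): P = [6] / [9];  Q = [1] / [2]
  Insert 1 (step 3): P = [1] / [6] / [9];  Q = [1] / [2] / [3]
  Insert 7 (step 4): P = [1, 7] / [6] / [9];  Q = [1, 4] / [2] / [3]
  Insert 3 (step 5): P = [1, 3] / [6, 7] / [9];  Q = [1, 4] / [2, 5] / [3]
  Insert 8 (step 6): P = [1, 3, 8] / [6, 7] / [9];  Q = [1, 4, 6] / [2, 5] / [3]
  Insert 5 (step 7): P = [1, 3, 5] / [6, 7, 8] / [9];  Q = [1, 4, 6] / [2, 5, 7] / [3]
  Insert 2 (step 8): P = [1, 2, 5] / [3, 7, 8] / [6] / [9];  Q = [1, 4, 6] / [2, 5, 7] / [3] / [8]
  Insert 4 (step 9): P = [1, 2, 4] / [3, 5, 8] / [6, 7] / [9];  Q = [1, 4, 6] / [2, 5, 7] / [3, 9] / [8]
Final shape: (3, 3, 2, 1).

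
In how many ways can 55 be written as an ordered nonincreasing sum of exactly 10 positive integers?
p(55, 10 parts) = 33401

Partitions of n into exactly k parts are in bijection with partitions of n − k into at most k parts (subtract 1 from each part). So p(55, exactly 10) = p(45, parts ≤ 10). Computing via the recurrence p(m, j) = p(m, j−1) + p(m−j, j) gives 33401.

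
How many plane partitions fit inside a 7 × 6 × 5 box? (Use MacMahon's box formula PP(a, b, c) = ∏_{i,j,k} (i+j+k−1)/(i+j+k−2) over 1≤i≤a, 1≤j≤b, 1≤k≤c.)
PP(7, 6, 5) = 739309710568

Evaluate the triple product over i = 1..7, j = 1..6, k = 1..5. The factors are (2/1) · (3/2) · (4/3) · (5/4) · (6/5) · (3/2) · (4/3) · (5/4) · … (210 factors total). The numerators and denominators telescope so the product is an integer; carrying out the multiplication exactly gives PP(7, 6, 5) = 739309710568.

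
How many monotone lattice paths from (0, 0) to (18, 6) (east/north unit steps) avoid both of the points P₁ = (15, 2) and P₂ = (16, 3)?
Number of paths = 122866

Inclusion–exclusion. Total paths: C(24, 18) = 134596. Through P₁: C(17, 15)·C(7, 3) = 4760. Through P₂: C(19, 16)·C(5, 2) = 9690. Since P₁ is strictly southwest of P₂, a monotone path through both must visit P₁ then P₂; paths through both = C(17, 15)·C(2, 1)·C(5, 2) = 2720. Avoid both = 134596 − 4760 − 9690 + 2720 = 122866.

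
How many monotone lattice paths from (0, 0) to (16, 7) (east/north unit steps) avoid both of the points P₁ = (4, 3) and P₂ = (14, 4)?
Number of paths = 154707

Inclusion–exclusion. Total paths: C(23, 16) = 245157. Through P₁: C(7, 4)·C(16, 12) = 63700. Through P₂: C(18, 14)·C(5, 2) = 30600. Since P₁ is strictly southwest of P₂, a monotone path through both must visit P₁ then P₂; paths through both = C(7, 4)·C(11, 10)·C(5, 2) = 3850. Avoid both = 245157 − 63700 − 30600 + 3850 = 154707.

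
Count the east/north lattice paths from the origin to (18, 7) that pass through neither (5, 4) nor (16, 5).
Number of paths = 297118

Inclusion–exclusion. Total paths: C(25, 18) = 480700. Through P₁: C(9, 5)·C(16, 13) = 70560. Through P₂: C(21, 16)·C(4, 2) = 122094. Since P₁ is strictly southwest of P₂, a monotone path through both must visit P₁ then P₂; paths through both = C(9, 5)·C(12, 11)·C(4, 2) = 9072. Avoid both = 480700 − 70560 − 122094 + 9072 = 297118.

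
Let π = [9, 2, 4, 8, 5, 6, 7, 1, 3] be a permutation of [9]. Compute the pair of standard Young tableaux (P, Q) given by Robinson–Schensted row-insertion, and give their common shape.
P = [1, 3, 5, 6, 7] / [2, 4] / [8] / [9];  Q = [1, 3, 4, 6, 7] / [2, 9] / [5] / [8];  common shape = (5, 2, 1, 1)

Row-insert the values π_1, π_2, … into P one at a time, bumping the leftmost entry strictly greater than the inserted value down to the next row. The recording tableau Q records, in position (i, j), the step at which that cell was added to P.
  Insert 9 (step 1): P = [9];  Q = [1]
  Insert 2 (step 2): P = [2] / [9];  Q = [1] / [2]
  Insert 4 (step 3): P = [2, 4] / [9];  Q = [1, 3] / [2]
  Insert 8 (step 4): P = [2, 4, 8] / [9];  Q = [1, 3, 4] / [2]
  Insert 5 (step 5): P = [2, 4, 5] / [8] / [9];  Q = [1, 3, 4] / [2] / [5]
  Insert 6 (step 6): P = [2, 4, 5, 6] / [8] / [9];  Q = [1, 3, 4, 6] / [2] / [5]
  Insert 7 (step 7): P = [2, 4, 5, 6, 7] / [8] / [9];  Q = [1, 3, 4, 6, 7] / [2] / [5]
  Insert 1 (step 8): P = [1, 4, 5, 6, 7] / [2] / [8] / [9];  Q = [1, 3, 4, 6, 7] / [2] / [5] / [8]
  Insert 3 (step 9): P = [1, 3, 5, 6, 7] / [2, 4] / [8] / [9];  Q = [1, 3, 4, 6, 7] / [2, 9] / [5] / [8]
Final shape: (5, 2, 1, 1).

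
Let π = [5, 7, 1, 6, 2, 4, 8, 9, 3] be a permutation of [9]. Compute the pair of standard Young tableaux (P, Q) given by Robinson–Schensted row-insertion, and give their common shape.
P = [1, 2, 3, 8, 9] / [4, 6] / [5] / [7];  Q = [1, 2, 6, 7, 8] / [3, 4] / [5] / [9];  common shape = (5, 2, 1, 1)

Row-insert the values π_1, π_2, … into P one at a time, bumping the leftmost entry strictly greater than the inserted value down to the next row. The recording tableau Q records, in position (i, j), the step at which that cell was added to P.
  Insert 5 (step 1): P = [5];  Q = [1]
  Insert 7 (step 2): P = [5, 7];  Q = [1, 2]
  Insert 1 (step 3): P = [1, 7] / [5];  Q = [1, 2] / [3]
  Insert 6 (step 4): P = [1, 6] / [5, 7];  Q = [1, 2] / [3, 4]
  Insert 2 (step 5): P = [1, 2] / [5, 6] / [7];  Q = [1, 2] / [3, 4] / [5]
  Insert 4 (step 6): P = [1, 2, 4] / [5, 6] / [7];  Q = [1, 2, 6] / [3, 4] / [5]
  Insert 8 (step 7): P = [1, 2, 4, 8] / [5, 6] / [7];  Q = [1, 2, 6, 7] / [3, 4] / [5]
  Insert 9 (step 8): P = [1, 2, 4, 8, 9] / [5, 6] / [7];  Q = [1, 2, 6, 7, 8] / [3, 4] / [5]
  Insert 3 (step 9): P = [1, 2, 3, 8, 9] / [4, 6] / [5] / [7];  Q = [1, 2, 6, 7, 8] / [3, 4] / [5] / [9]
Final shape: (5, 2, 1, 1).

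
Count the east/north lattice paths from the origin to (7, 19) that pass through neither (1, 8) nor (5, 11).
Number of paths = 364031

Inclusion–exclusion. Total paths: C(26, 7) = 657800. Through P₁: C(9, 1)·C(17, 6) = 111384. Through P₂: C(16, 5)·C(10, 2) = 196560. Since P₁ is strictly southwest of P₂, a monotone path through both must visit P₁ then P₂; paths through both = C(9, 1)·C(7, 4)·C(10, 2) = 14175. Avoid both = 657800 − 111384 − 196560 + 14175 = 364031.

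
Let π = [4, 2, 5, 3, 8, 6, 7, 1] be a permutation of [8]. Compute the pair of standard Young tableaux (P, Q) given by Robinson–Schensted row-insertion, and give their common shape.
P = [1, 3, 6, 7] / [2, 5, 8] / [4];  Q = [1, 3, 5, 7] / [2, 4, 6] / [8];  common shape = (4, 3, 1)

Row-insert the values π_1, π_2, … into P one at a time, bumping the leftmost entry strictly greater than the inserted value down to the next row. The recording tableau Q records, in position (i, j), the step at which that cell was added to P.
  Insert 4 (step 1): P = [4];  Q = [1]
  Insert 2 (step 2): P = [2] / [4];  Q = [1] / [2]
  Insert 5 (step 3): P = [2, 5] / [4];  Q = [1, 3] / [2]
  Insert 3 (step 4): P = [2, 3] / [4, 5];  Q = [1, 3] / [2, 4]
  Insert 8 (step 5): P = [2, 3, 8] / [4, 5];  Q = [1, 3, 5] / [2, 4]
  Insert 6 (step 6): P = [2, 3, 6] / [4, 5, 8];  Q = [1, 3, 5] / [2, 4, 6]
  Insert 7 (step 7): P = [2, 3, 6, 7] / [4, 5, 8];  Q = [1, 3, 5, 7] / [2, 4, 6]
  Insert 1 (step 8): P = [1, 3, 6, 7] / [2, 5, 8] / [4];  Q = [1, 3, 5, 7] / [2, 4, 6] / [8]
Final shape: (4, 3, 1).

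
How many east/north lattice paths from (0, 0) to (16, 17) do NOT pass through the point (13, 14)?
Number of paths = 765637110

Total paths from (0, 0) to (16, 17): C(33, 16) = 1166803110. Paths through (13, 14): (paths (0, 0) → (13, 14)) × (paths (13, 14) → (16, 17)) = C(27, 13) · C(6, 3) = 20058300 · 20 = 401166000. Avoidance count = 1166803110 − 401166000 = 765637110.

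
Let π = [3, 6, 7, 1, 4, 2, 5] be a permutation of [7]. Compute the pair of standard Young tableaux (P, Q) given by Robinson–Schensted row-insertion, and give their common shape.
P = [1, 2, 5] / [3, 4, 7] / [6];  Q = [1, 2, 3] / [4, 5, 7] / [6];  common shape = (3, 3, 1)

Row-insert the values π_1, π_2, … into P one at a time, bumping the leftmost entry strictly greater than the inserted value down to the next row. The recording tableau Q records, in position (i, j), the step at which that cell was added to P.
  Insert 3 (step 1): P = [3];  Q = [1]
  Insert 6 (step 2): P = [3, 6];  Q = [1, 2]
  Insert 7 (step 3): P = [3, 6, 7];  Q = [1, 2, 3]
  Insert 1 (step 4): P = [1, 6, 7] / [3];  Q = [1, 2, 3] / [4]
  Insert 4 (step 5): P = [1, 4, 7] / [3, 6];  Q = [1, 2, 3] / [4, 5]
  Insert 2 (step 6): P = [1, 2, 7] / [3, 4] / [6];  Q = [1, 2, 3] / [4, 5] / [6]
  Insert 5 (step 7): P = [1, 2, 5] / [3, 4, 7] / [6];  Q = [1, 2, 3] / [4, 5, 7] / [6]
Final shape: (3, 3, 1).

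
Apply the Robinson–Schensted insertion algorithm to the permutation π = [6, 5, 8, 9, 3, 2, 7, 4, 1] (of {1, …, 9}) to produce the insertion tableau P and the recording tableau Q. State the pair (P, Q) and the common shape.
P = [1, 4, 9] / [2, 7] / [3, 8] / [5] / [6];  Q = [1, 3, 4] / [2, 7] / [5, 8] / [6] / [9];  common shape = (3, 2, 2, 1, 1)

Row-insert the values π_1, π_2, … into P one at a time, bumping the leftmost entry strictly greater than the inserted value down to the next row. The recording tableau Q records, in position (i, j), the step at which that cell was added to P.
  Insert 6 (step 1): P = [6];  Q = [1]
  Insert 5 (step 2): P = [5] / [6];  Q = [1] / [2]
  Insert 8 (step 3): P = [5, 8] / [6];  Q = [1, 3] / [2]
  Insert 9 (step 4): P = [5, 8, 9] / [6];  Q = [1, 3, 4] / [2]
  Insert 3 (step 5): P = [3, 8, 9] / [5] / [6];  Q = [1, 3, 4] / [2] / [5]
  Insert 2 (step 6): P = [2, 8, 9] / [3] / [5] / [6];  Q = [1, 3, 4] / [2] / [5] / [6]
  Insert 7 (step 7): P = [2, 7, 9] / [3, 8] / [5] / [6];  Q = [1, 3, 4] / [2, 7] / [5] / [6]
  Insert 4 (step 8): P = [2, 4, 9] / [3, 7] / [5, 8] / [6];  Q = [1, 3, 4] / [2, 7] / [5, 8] / [6]
  Insert 1 (step 9): P = [1, 4, 9] / [2, 7] / [3, 8] / [5] / [6];  Q = [1, 3, 4] / [2, 7] / [5, 8] / [6] / [9]
Final shape: (3, 2, 2, 1, 1).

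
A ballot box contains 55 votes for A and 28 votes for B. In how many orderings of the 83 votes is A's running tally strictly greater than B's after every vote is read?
Strict-lead orderings = 3315651101798115662352

Total orderings of the 83 votes with 55 for A: C(83, 55) = 10192557090712725925008. By the Bertrand ballot formula (Cycle Lemma / reflection principle), the number of orderings in which A is strictly ahead of B throughout is (p − q)/(p + q) · C(p + q, p) = (55 − 28)/(55 + 28) · 10192557090712725925008 = 3315651101798115662352.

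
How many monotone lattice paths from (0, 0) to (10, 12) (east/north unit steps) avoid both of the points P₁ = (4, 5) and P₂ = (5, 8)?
Number of paths = 331772

Inclusion–exclusion. Total paths: C(22, 10) = 646646. Through P₁: C(9, 4)·C(13, 6) = 216216. Through P₂: C(13, 5)·C(9, 5) = 162162. Since P₁ is strictly southwest of P₂, a monotone path through both must visit P₁ then P₂; paths through both = C(9, 4)·C(4, 1)·C(9, 5) = 63504. Avoid both = 646646 − 216216 − 162162 + 63504 = 331772.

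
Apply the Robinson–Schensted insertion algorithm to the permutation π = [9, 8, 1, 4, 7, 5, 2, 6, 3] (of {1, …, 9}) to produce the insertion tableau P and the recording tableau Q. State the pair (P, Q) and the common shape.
P = [1, 2, 3, 6] / [4, 5] / [7] / [8] / [9];  Q = [1, 4, 5, 8] / [2, 9] / [3] / [6] / [7];  common shape = (4, 2, 1, 1, 1)

Row-insert the values π_1, π_2, … into P one at a time, bumping the leftmost entry strictly greater than the inserted value down to the next row. The recording tableau Q records, in position (i, j), the step at which that cell was added to P.
  Insert 9 (step 1): P = [9];  Q = [1]
  Insert 8 (step 2): P = [8] / [9];  Q = [1] / [2]
  Insert 1 (step 3): P = [1] / [8] / [9];  Q = [1] / [2] / [3]
  Insert 4 (step 4): P = [1, 4] / [8] / [9];  Q = [1, 4] / [2] / [3]
  Insert 7 (step 5): P = [1, 4, 7] / [8] / [9];  Q = [1, 4, 5] / [2] / [3]
  Insert 5 (step 6): P = [1, 4, 5] / [7] / [8] / [9];  Q = [1, 4, 5] / [2] / [3] / [6]
  Insert 2 (step 7): P = [1, 2, 5] / [4] / [7] / [8] / [9];  Q = [1, 4, 5] / [2] / [3] / [6] / [7]
  Insert 6 (step 8): P = [1, 2, 5, 6] / [4] / [7] / [8] / [9];  Q = [1, 4, 5, 8] / [2] / [3] / [6] / [7]
  Insert 3 (step 9): P = [1, 2, 3, 6] / [4, 5] / [7] / [8] / [9];  Q = [1, 4, 5, 8] / [2, 9] / [3] / [6] / [7]
Final shape: (4, 2, 1, 1, 1).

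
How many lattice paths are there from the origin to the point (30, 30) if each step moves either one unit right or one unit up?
Number of paths = 118264581564861424

A monotone lattice path from (0, 0) to (30, 30) consists of 30 east steps and 30 north steps in some order, so it is determined by which 30 of the 60 steps are east. The count is C(60, 30) = 118264581564861424.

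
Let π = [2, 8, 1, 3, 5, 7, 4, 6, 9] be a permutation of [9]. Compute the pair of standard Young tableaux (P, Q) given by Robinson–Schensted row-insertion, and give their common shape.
P = [1, 3, 4, 6, 9] / [2, 5, 7] / [8];  Q = [1, 2, 5, 6, 9] / [3, 4, 8] / [7];  common shape = (5, 3, 1)

Row-insert the values π_1, π_2, … into P one at a time, bumping the leftmost entry strictly greater than the inserted value down to the next row. The recording tableau Q records, in position (i, j), the step at which that cell was added to P.
  Insert 2 (step 1): P = [2];  Q = [1]
  Insert 8 (step 2): P = [2, 8];  Q = [1, 2]
  Insert 1 (step 3): P = [1, 8] / [2];  Q = [1, 2] / [3]
  Insert 3 (step 4): P = [1, 3] / [2, 8];  Q = [1, 2] / [3, 4]
  Insert 5 (step 5): P = [1, 3, 5] / [2, 8];  Q = [1, 2, 5] / [3, 4]
  Insert 7 (step 6): P = [1, 3, 5, 7] / [2, 8];  Q = [1, 2, 5, 6] / [3, 4]
  Insert 4 (step 7): P = [1, 3, 4, 7] / [2, 5] / [8];  Q = [1, 2, 5, 6] / [3, 4] / [7]
  Insert 6 (step 8): P = [1, 3, 4, 6] / [2, 5, 7] / [8];  Q = [1, 2, 5, 6] / [3, 4, 8] / [7]
  Insert 9 (step 9): P = [1, 3, 4, 6, 9] / [2, 5, 7] / [8];  Q = [1, 2, 5, 6, 9] / [3, 4, 8] / [7]
Final shape: (5, 3, 1).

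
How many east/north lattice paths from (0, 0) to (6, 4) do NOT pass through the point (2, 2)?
Number of paths = 120

Total paths from (0, 0) to (6, 4): C(10, 6) = 210. Paths through (2, 2): (paths (0, 0) → (2, 2)) × (paths (2, 2) → (6, 4)) = C(4, 2) · C(6, 4) = 6 · 15 = 90. Avoidance count = 210 − 90 = 120.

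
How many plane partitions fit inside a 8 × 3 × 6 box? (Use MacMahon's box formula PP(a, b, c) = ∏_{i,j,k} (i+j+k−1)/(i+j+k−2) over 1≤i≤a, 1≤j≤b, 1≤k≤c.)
PP(8, 3, 6) = 614083470

Evaluate the triple product over i = 1..8, j = 1..3, k = 1..6. The factors are (2/1) · (3/2) · (4/3) · (5/4) · (6/5) · (7/6) · (3/2) · (4/3) · … (144 factors total). The numerators and denominators telescope so the product is an integer; carrying out the multiplication exactly gives PP(8, 3, 6) = 614083470.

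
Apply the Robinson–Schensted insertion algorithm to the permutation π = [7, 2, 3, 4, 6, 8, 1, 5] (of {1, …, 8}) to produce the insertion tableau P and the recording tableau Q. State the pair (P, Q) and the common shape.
P = [1, 3, 4, 5, 8] / [2, 6] / [7];  Q = [1, 3, 4, 5, 6] / [2, 8] / [7];  common shape = (5, 2, 1)

Row-insert the values π_1, π_2, … into P one at a time, bumping the leftmost entry strictly greater than the inserted value down to the next row. The recording tableau Q records, in position (i, j), the step at which that cell was added to P.
  Insert 7 (step 1): P = [7];  Q = [1]
  Insert 2 (step 2): P = [2] / [7];  Q = [1] / [2]
  Insert 3 (step 3): P = [2, 3] / [7];  Q = [1, 3] / [2]
  Insert 4 (step 4): P = [2, 3, 4] / [7];  Q = [1, 3, 4] / [2]
  Insert 6 (step 5): P = [2, 3, 4, 6] / [7];  Q = [1, 3, 4, 5] / [2]
  Insert 8 (step 6): P = [2, 3, 4, 6, 8] / [7];  Q = [1, 3, 4, 5, 6] / [2]
  Insert 1 (step 7): P = [1, 3, 4, 6, 8] / [2] / [7];  Q = [1, 3, 4, 5, 6] / [2] / [7]
  Insert 5 (step 8): P = [1, 3, 4, 5, 8] / [2, 6] / [7];  Q = [1, 3, 4, 5, 6] / [2, 8] / [7]
Final shape: (5, 2, 1).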